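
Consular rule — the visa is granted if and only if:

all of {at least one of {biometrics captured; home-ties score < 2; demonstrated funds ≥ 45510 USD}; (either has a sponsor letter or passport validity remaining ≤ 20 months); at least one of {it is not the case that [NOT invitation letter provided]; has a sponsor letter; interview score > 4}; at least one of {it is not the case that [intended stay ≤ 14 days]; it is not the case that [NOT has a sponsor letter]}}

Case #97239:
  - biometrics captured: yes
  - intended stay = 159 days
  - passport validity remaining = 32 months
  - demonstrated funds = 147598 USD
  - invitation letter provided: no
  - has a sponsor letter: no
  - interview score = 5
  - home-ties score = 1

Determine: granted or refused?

Refused

Atomic conditions:
  biometrics captured: yes → true
  home-ties score < 2: 1 < 2 is true
  demonstrated funds ≥ 45510 USD: 147598 ≥ 45510 is true
  has a sponsor letter: no → false
  passport validity remaining ≤ 20 months: 32 ≤ 20 is false
  NOT invitation letter provided: no → true
  interview score > 4: 5 > 4 is true
  intended stay ≤ 14 days: 159 ≤ 14 is false
  NOT has a sponsor letter: no → true
Combine:
[1] true OR true OR true = true
[2] false OR false = false
[3.1] NOT true = false
[3] false OR false OR true = true
[4.1] NOT false = true
[4.2] NOT true = false
[4] true OR false = true
[root] true AND false AND true AND true = false
Overall: false → refused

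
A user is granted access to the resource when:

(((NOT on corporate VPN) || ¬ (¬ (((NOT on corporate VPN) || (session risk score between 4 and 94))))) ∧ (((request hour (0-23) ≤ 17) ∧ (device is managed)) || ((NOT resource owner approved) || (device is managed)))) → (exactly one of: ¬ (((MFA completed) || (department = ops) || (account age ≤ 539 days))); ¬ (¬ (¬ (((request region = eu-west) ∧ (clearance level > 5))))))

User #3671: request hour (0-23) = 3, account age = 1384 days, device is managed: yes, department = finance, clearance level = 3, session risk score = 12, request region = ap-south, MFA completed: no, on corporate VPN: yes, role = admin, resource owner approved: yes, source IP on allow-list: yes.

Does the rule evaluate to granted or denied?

Denied

Atomic conditions:
  NOT on corporate VPN: yes → false
  session risk score between 4 and 94: 12 in [4, 94] is true
  request hour (0-23) ≤ 17: 3 ≤ 17 is true
  device is managed: yes → true
  NOT resource owner approved: yes → false
  MFA completed: no → false
  department = ops: finance == ops is false
  account age ≤ 539 days: 1384 ≤ 539 is false
  request region = eu-west: ap-south == eu-west is false
  clearance level > 5: 3 > 5 is false
Combine:
[1.1.2.1.1] false OR true = true
[1.1.2.1] NOT true = false
[1.1.2] NOT false = true
[1.1] false OR true = true
[1.2.1] true AND true = true
[1.2.2] false OR true = true
[1.2] true OR true = true
[1] true AND true = true
[2.1.1] false OR false OR false = false
[2.1] NOT false = true
[2.2.1.1.1] false AND false = false
[2.2.1.1] NOT false = true
[2.2.1] NOT true = false
[2.2] NOT false = true
[2] exactly-one(true, true) = false
[root] true → false = false
Overall: false → denied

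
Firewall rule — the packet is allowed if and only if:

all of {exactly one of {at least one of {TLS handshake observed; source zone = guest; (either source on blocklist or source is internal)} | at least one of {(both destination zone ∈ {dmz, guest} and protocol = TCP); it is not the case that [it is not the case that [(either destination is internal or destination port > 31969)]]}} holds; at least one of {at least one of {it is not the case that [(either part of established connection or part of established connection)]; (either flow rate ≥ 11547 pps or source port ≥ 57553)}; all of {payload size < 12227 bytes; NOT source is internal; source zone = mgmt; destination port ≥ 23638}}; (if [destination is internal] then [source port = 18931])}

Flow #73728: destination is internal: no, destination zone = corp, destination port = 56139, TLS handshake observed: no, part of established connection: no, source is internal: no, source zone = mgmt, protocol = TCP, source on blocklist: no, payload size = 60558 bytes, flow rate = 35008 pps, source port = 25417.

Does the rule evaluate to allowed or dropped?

Atomic conditions:
  TLS handshake observed: no → false
  source zone = guest: mgmt == guest is false
  source on blocklist: no → false
  source is internal: no → false
  destination zone ∈ {dmz, guest}: corp is not in the set → false
  protocol = TCP: TCP == TCP is true
  destination is internal: no → false
  destination port > 31969: 56139 > 31969 is true
  part of established connection: no → false
  flow rate ≥ 11547 pps: 35008 ≥ 11547 is true
  source port ≥ 57553: 25417 ≥ 57553 is false
  payload size < 12227 bytes: 60558 < 12227 is false
  NOT source is internal: no → true
  source zone = mgmt: mgmt == mgmt is true
  destination port ≥ 23638: 56139 ≥ 23638 is true
  source port = 18931: 25417 == 18931 is false
Combine:
[1.1.3] false OR false = false
[1.1] false OR false OR false = false
[1.2.1] false AND true = false
[1.2.2.1.1] false OR true = true
[1.2.2.1] NOT true = false
[1.2.2] NOT false = true
[1.2] false OR true = true
[1] exactly-one(false, true) = true
[2.1.1.1] false OR false = false
[2.1.1] NOT false = true
[2.1.2] true OR false = true
[2.1] true OR true = true
[2.2] false AND true AND true AND true = false
[2] true OR false = true
[3] false → false (antecedent false ⇒ implication holds) = true
[root] true AND true AND true = true
Overall: true → allowed

Allowed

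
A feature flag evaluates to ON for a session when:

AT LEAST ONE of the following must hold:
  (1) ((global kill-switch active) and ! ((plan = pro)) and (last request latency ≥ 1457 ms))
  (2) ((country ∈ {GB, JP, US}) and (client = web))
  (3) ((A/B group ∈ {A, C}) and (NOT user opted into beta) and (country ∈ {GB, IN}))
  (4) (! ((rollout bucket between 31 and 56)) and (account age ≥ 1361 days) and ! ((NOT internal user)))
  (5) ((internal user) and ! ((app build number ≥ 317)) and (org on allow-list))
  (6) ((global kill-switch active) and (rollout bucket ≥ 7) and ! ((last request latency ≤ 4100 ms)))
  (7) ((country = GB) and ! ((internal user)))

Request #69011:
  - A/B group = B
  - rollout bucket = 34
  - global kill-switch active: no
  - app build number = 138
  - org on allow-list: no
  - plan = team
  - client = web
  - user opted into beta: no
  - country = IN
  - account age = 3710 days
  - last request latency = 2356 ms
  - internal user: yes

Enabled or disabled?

Disabled

Atomic conditions:
  global kill-switch active: no → false
  plan = pro: team == pro is false
  last request latency ≥ 1457 ms: 2356 ≥ 1457 is true
  country ∈ {GB, JP, US}: IN is not in the set → false
  client = web: web == web is true
  A/B group ∈ {A, C}: B is not in the set → false
  NOT user opted into beta: no → true
  country ∈ {GB, IN}: IN is in the set → true
  rollout bucket between 31 and 56: 34 in [31, 56] is true
  account age ≥ 1361 days: 3710 ≥ 1361 is true
  NOT internal user: yes → false
  internal user: yes → true
  app build number ≥ 317: 138 ≥ 317 is false
  org on allow-list: no → false
  rollout bucket ≥ 7: 34 ≥ 7 is true
  last request latency ≤ 4100 ms: 2356 ≤ 4100 is true
  country = GB: IN == GB is false
Combine:
[1.2] NOT false = true
[1] false AND true AND true = false
[2] false AND true = false
[3] false AND true AND true = false
[4.1] NOT true = false
[4.3] NOT false = true
[4] false AND true AND true = false
[5.2] NOT false = true
[5] true AND true AND false = false
[6.3] NOT true = false
[6] false AND true AND false = false
[7.2] NOT true = false
[7] false AND false = false
[root] false OR false OR false OR false OR false OR false OR false = false
Overall: false → disabled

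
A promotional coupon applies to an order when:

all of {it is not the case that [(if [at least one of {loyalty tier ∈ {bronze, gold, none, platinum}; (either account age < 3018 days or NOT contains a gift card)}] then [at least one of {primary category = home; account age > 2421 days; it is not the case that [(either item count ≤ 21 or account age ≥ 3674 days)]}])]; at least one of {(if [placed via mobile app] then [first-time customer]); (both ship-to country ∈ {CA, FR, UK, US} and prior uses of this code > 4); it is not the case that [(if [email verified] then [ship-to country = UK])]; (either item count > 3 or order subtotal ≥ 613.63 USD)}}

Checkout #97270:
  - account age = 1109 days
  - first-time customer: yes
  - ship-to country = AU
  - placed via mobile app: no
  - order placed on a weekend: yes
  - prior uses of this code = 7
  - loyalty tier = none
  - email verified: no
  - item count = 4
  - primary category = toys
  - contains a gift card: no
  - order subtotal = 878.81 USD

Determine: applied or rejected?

Applied

Atomic conditions:
  loyalty tier ∈ {bronze, gold, none, platinum}: none is in the set → true
  account age < 3018 days: 1109 < 3018 is true
  NOT contains a gift card: no → true
  primary category = home: toys == home is false
  account age > 2421 days: 1109 > 2421 is false
  item count ≤ 21: 4 ≤ 21 is true
  account age ≥ 3674 days: 1109 ≥ 3674 is false
  placed via mobile app: no → false
  first-time customer: yes → true
  ship-to country ∈ {CA, FR, UK, US}: AU is not in the set → false
  prior uses of this code > 4: 7 > 4 is true
  email verified: no → false
  ship-to country = UK: AU == UK is false
  item count > 3: 4 > 3 is true
  order subtotal ≥ 613.63 USD: 878.81 ≥ 613.63 is true
Combine:
[1.1.1.2] true OR true = true
[1.1.1] true OR true = true
[1.1.2.3.1] true OR false = true
[1.1.2.3] NOT true = false
[1.1.2] false OR false OR false = false
[1.1] true → false = false
[1] NOT false = true
[2.1] false → true (antecedent false ⇒ implication holds) = true
[2.2] false AND true = false
[2.3.1] false → false (antecedent false ⇒ implication holds) = true
[2.3] NOT true = false
[2.4] true OR true = true
[2] true OR false OR false OR true = true
[root] true AND true = true
Overall: true → applied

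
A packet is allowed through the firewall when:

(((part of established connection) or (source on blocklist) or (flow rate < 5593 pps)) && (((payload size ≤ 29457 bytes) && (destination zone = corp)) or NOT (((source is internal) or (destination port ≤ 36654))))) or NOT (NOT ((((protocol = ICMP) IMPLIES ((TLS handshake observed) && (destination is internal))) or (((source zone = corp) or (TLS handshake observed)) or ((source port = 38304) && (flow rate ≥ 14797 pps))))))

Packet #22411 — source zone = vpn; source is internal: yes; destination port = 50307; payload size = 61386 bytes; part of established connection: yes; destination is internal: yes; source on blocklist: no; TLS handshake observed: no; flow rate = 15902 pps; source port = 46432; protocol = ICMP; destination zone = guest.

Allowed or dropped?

Dropped

Atomic conditions:
  part of established connection: yes → true
  source on blocklist: no → false
  flow rate < 5593 pps: 15902 < 5593 is false
  payload size ≤ 29457 bytes: 61386 ≤ 29457 is false
  destination zone = corp: guest == corp is false
  source is internal: yes → true
  destination port ≤ 36654: 50307 ≤ 36654 is false
  protocol = ICMP: ICMP == ICMP is true
  TLS handshake observed: no → false
  destination is internal: yes → true
  source zone = corp: vpn == corp is false
  source port = 38304: 46432 == 38304 is false
  flow rate ≥ 14797 pps: 15902 ≥ 14797 is true
Combine:
[1.1] true OR false OR false = true
[1.2.1] false AND false = false
[1.2.2.1] true OR false = true
[1.2.2] NOT true = false
[1.2] false OR false = false
[1] true AND false = false
[2.1.1.1.2] false AND true = false
[2.1.1.1] true → false = false
[2.1.1.2.1] false OR false = false
[2.1.1.2.2] false AND true = false
[2.1.1.2] false OR false = false
[2.1.1] false OR false = false
[2.1] NOT false = true
[2] NOT true = false
[root] false OR false = false
Overall: false → dropped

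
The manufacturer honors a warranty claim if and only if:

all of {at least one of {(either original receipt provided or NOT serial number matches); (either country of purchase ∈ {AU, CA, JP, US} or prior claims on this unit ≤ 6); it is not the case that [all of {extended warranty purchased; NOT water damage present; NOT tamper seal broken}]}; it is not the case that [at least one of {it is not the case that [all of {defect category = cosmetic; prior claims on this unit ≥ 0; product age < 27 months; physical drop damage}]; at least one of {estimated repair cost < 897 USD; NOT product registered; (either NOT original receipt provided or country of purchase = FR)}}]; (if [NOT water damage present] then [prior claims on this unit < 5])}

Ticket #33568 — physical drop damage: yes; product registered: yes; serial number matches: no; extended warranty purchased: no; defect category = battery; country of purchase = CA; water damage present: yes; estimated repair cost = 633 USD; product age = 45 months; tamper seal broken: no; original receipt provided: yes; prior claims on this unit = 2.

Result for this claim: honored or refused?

Refused

Atomic conditions:
  original receipt provided: yes → true
  NOT serial number matches: no → true
  country of purchase ∈ {AU, CA, JP, US}: CA is in the set → true
  prior claims on this unit ≤ 6: 2 ≤ 6 is true
  extended warranty purchased: no → false
  NOT water damage present: yes → false
  NOT tamper seal broken: no → true
  defect category = cosmetic: battery == cosmetic is false
  prior claims on this unit ≥ 0: 2 ≥ 0 is true
  product age < 27 months: 45 < 27 is false
  physical drop damage: yes → true
  estimated repair cost < 897 USD: 633 < 897 is true
  NOT product registered: yes → false
  NOT original receipt provided: yes → false
  country of purchase = FR: CA == FR is false
  prior claims on this unit < 5: 2 < 5 is true
Combine:
[1.1] true OR true = true
[1.2] true OR true = true
[1.3.1] false AND false AND true = false
[1.3] NOT false = true
[1] true OR true OR true = true
[2.1.1.1] false AND true AND false AND true = false
[2.1.1] NOT false = true
[2.1.2.3] false OR false = false
[2.1.2] true OR false OR false = true
[2.1] true OR true = true
[2] NOT true = false
[3] false → true (antecedent false ⇒ implication holds) = true
[root] true AND false AND true = false
Overall: false → refused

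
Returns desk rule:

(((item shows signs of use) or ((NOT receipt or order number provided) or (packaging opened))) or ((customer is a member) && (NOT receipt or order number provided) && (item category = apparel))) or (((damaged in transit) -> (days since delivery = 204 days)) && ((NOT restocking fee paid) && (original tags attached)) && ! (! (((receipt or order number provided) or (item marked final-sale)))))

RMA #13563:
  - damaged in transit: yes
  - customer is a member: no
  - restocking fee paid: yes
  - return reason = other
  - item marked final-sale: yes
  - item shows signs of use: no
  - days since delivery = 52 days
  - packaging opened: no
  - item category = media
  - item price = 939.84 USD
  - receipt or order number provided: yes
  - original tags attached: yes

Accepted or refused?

Refused

Atomic conditions:
  item shows signs of use: no → false
  NOT receipt or order number provided: yes → false
  packaging opened: no → false
  customer is a member: no → false
  item category = apparel: media == apparel is false
  damaged in transit: yes → true
  days since delivery = 204 days: 52 == 204 is false
  NOT restocking fee paid: yes → false
  original tags attached: yes → true
  receipt or order number provided: yes → true
  item marked final-sale: yes → true
Combine:
[1.1.2] false OR false = false
[1.1] false OR false = false
[1.2] false AND false AND false = false
[1] false OR false = false
[2.1] true → false = false
[2.2] false AND true = false
[2.3.1.1] true OR true = true
[2.3.1] NOT true = false
[2.3] NOT false = true
[2] false AND false AND true = false
[root] false OR false = false
Overall: false → refused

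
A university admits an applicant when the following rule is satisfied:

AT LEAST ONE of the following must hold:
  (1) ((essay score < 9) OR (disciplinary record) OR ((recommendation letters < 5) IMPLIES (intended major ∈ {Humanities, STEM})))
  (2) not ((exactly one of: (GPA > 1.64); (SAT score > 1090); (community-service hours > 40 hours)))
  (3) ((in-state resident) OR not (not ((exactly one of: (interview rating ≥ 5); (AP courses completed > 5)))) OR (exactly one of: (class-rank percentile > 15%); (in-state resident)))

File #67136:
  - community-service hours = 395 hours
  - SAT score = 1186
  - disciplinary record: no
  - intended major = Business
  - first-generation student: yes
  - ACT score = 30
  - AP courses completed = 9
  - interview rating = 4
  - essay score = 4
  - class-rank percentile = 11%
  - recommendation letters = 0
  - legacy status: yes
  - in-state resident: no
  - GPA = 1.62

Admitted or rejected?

Atomic conditions:
  essay score < 9: 4 < 9 is true
  disciplinary record: no → false
  recommendation letters < 5: 0 < 5 is true
  intended major ∈ {Humanities, STEM}: Business is not in the set → false
  GPA > 1.64: 1.62 > 1.64 is false
  SAT score > 1090: 1186 > 1090 is true
  community-service hours > 40 hours: 395 > 40 is true
  in-state resident: no → false
  interview rating ≥ 5: 4 ≥ 5 is false
  AP courses completed > 5: 9 > 5 is true
  class-rank percentile > 15%: 11 > 15 is false
Combine:
[1.3] true → false = false
[1] true OR false OR false = true
[2.1] exactly-one(false, true, true) = false
[2] NOT false = true
[3.2.1.1] exactly-one(false, true) = true
[3.2.1] NOT true = false
[3.2] NOT false = true
[3.3] exactly-one(false, false) = false
[3] false OR true OR false = true
[root] true OR true OR true = true
Overall: true → admitted

Admitted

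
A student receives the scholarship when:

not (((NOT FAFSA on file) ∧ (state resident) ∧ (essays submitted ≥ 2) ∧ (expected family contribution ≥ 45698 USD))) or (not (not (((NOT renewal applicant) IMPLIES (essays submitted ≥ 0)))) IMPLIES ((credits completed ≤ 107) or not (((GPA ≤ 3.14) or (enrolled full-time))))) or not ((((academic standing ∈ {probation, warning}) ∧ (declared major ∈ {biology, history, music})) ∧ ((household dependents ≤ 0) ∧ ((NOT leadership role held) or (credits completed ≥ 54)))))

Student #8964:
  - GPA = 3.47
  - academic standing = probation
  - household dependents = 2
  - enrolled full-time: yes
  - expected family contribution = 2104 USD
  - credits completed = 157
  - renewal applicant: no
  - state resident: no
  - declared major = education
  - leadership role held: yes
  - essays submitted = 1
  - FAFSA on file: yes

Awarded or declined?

Atomic conditions:
  NOT FAFSA on file: yes → false
  state resident: no → false
  essays submitted ≥ 2: 1 ≥ 2 is false
  expected family contribution ≥ 45698 USD: 2104 ≥ 45698 is false
  NOT renewal applicant: no → true
  essays submitted ≥ 0: 1 ≥ 0 is true
  credits completed ≤ 107: 157 ≤ 107 is false
  GPA ≤ 3.14: 3.47 ≤ 3.14 is false
  enrolled full-time: yes → true
  academic standing ∈ {probation, warning}: probation is in the set → true
  declared major ∈ {biology, history, music}: education is not in the set → false
  household dependents ≤ 0: 2 ≤ 0 is false
  NOT leadership role held: yes → false
  credits completed ≥ 54: 157 ≥ 54 is true
Combine:
[1.1] false AND false AND false AND false = false
[1] NOT false = true
[2.1.1.1] true → true = true
[2.1.1] NOT true = false
[2.1] NOT false = true
[2.2.2.1] false OR true = true
[2.2.2] NOT true = false
[2.2] false OR false = false
[2] true → false = false
[3.1.1] true AND false = false
[3.1.2.2] false OR true = true
[3.1.2] false AND true = false
[3.1] false AND false = false
[3] NOT false = true
[root] true OR false OR true = true
Overall: true → awarded

Awarded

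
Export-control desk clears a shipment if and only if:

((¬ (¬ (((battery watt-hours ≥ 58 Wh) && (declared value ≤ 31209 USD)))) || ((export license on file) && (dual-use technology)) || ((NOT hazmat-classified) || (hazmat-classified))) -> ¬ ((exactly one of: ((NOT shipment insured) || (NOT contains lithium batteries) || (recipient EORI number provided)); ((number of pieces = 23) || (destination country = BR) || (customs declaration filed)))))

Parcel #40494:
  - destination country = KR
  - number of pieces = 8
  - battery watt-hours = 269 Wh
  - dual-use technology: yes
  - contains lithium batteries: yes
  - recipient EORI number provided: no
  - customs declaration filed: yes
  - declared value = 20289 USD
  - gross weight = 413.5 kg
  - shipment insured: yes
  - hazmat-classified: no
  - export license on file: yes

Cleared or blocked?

Atomic conditions:
  battery watt-hours ≥ 58 Wh: 269 ≥ 58 is true
  declared value ≤ 31209 USD: 20289 ≤ 31209 is true
  export license on file: yes → true
  dual-use technology: yes → true
  NOT hazmat-classified: no → true
  hazmat-classified: no → false
  NOT shipment insured: yes → false
  NOT contains lithium batteries: yes → false
  recipient EORI number provided: no → false
  number of pieces = 23: 8 == 23 is false
  destination country = BR: KR == BR is false
  customs declaration filed: yes → true
Combine:
[1.1.1.1] true AND true = true
[1.1.1] NOT true = false
[1.1] NOT false = true
[1.2] true AND true = true
[1.3] true OR false = true
[1] true OR true OR true = true
[2.1.1] false OR false OR false = false
[2.1.2] false OR false OR true = true
[2.1] exactly-one(false, true) = true
[2] NOT true = false
[root] true → false = false
Overall: false → blocked

Blocked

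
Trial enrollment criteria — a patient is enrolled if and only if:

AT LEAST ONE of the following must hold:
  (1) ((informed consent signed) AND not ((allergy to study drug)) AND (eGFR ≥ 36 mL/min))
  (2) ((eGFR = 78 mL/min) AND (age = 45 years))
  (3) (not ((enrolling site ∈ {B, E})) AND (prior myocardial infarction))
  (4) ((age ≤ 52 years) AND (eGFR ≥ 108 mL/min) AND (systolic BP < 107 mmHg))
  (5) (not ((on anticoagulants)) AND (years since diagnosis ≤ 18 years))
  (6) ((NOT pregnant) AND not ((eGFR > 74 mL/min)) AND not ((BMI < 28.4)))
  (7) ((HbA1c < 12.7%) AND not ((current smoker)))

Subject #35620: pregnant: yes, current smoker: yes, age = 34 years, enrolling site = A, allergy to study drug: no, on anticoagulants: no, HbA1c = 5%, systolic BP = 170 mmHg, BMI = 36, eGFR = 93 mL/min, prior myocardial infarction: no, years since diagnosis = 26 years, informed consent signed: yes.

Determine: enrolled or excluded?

Atomic conditions:
  informed consent signed: yes → true
  allergy to study drug: no → false
  eGFR ≥ 36 mL/min: 93 ≥ 36 is true
  eGFR = 78 mL/min: 93 == 78 is false
  age = 45 years: 34 == 45 is false
  enrolling site ∈ {B, E}: A is not in the set → false
  prior myocardial infarction: no → false
  age ≤ 52 years: 34 ≤ 52 is true
  eGFR ≥ 108 mL/min: 93 ≥ 108 is false
  systolic BP < 107 mmHg: 170 < 107 is false
  on anticoagulants: no → false
  years since diagnosis ≤ 18 years: 26 ≤ 18 is false
  NOT pregnant: yes → false
  eGFR > 74 mL/min: 93 > 74 is true
  BMI < 28.4: 36 < 28.4 is false
  HbA1c < 12.7%: 5 < 12.7 is true
  current smoker: yes → true
Combine:
[1.2] NOT false = true
[1] true AND true AND true = true
[2] false AND false = false
[3.1] NOT false = true
[3] true AND false = false
[4] true AND false AND false = false
[5.1] NOT false = true
[5] true AND false = false
[6.2] NOT true = false
[6.3] NOT false = true
[6] false AND false AND true = false
[7.2] NOT true = false
[7] true AND false = false
[root] true OR false OR false OR false OR false OR false OR false = true
Overall: true → enrolled

Enrolled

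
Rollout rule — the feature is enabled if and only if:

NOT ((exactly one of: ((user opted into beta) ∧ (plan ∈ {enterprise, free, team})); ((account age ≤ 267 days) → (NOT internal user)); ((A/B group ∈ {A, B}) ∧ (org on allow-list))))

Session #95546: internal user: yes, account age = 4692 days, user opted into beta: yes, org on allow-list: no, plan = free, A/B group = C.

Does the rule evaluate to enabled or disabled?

Enabled

Atomic conditions:
  user opted into beta: yes → true
  plan ∈ {enterprise, free, team}: free is in the set → true
  account age ≤ 267 days: 4692 ≤ 267 is false
  NOT internal user: yes → false
  A/B group ∈ {A, B}: C is not in the set → false
  org on allow-list: no → false
Combine:
[1.1] true AND true = true
[1.2] false → false (antecedent false ⇒ implication holds) = true
[1.3] false AND false = false
[1] exactly-one(true, true, false) = false
[root] NOT false = true
Overall: true → enabled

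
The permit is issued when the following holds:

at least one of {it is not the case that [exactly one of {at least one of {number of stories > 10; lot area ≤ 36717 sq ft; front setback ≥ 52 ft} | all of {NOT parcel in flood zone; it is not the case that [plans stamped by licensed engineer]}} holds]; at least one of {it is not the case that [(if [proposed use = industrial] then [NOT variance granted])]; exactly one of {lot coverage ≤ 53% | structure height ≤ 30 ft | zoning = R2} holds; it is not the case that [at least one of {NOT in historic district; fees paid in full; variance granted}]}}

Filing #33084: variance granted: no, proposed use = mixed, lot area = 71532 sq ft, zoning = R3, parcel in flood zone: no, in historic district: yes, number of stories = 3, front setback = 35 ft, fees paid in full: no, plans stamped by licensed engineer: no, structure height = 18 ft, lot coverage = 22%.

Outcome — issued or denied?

Issued

Atomic conditions:
  number of stories > 10: 3 > 10 is false
  lot area ≤ 36717 sq ft: 71532 ≤ 36717 is false
  front setback ≥ 52 ft: 35 ≥ 52 is false
  NOT parcel in flood zone: no → true
  plans stamped by licensed engineer: no → false
  proposed use = industrial: mixed == industrial is false
  NOT variance granted: no → true
  lot coverage ≤ 53%: 22 ≤ 53 is true
  structure height ≤ 30 ft: 18 ≤ 30 is true
  zoning = R2: R3 == R2 is false
  NOT in historic district: yes → false
  fees paid in full: no → false
  variance granted: no → false
Combine:
[1.1.1] false OR false OR false = false
[1.1.2.2] NOT false = true
[1.1.2] true AND true = true
[1.1] exactly-one(false, true) = true
[1] NOT true = false
[2.1.1] false → true (antecedent false ⇒ implication holds) = true
[2.1] NOT true = false
[2.2] exactly-one(true, true, false) = false
[2.3.1] false OR false OR false = false
[2.3] NOT false = true
[2] false OR false OR true = true
[root] false OR true = true
Overall: true → issued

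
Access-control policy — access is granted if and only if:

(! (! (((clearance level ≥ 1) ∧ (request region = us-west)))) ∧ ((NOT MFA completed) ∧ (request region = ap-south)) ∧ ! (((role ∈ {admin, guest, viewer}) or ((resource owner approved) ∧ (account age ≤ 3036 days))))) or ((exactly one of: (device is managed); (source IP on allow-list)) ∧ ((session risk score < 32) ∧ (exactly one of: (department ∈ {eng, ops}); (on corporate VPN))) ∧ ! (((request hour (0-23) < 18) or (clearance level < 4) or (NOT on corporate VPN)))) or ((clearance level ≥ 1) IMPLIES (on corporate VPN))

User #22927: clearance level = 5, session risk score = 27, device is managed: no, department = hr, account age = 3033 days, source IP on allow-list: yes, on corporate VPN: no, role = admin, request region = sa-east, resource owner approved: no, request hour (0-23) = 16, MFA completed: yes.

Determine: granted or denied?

Denied

Atomic conditions:
  clearance level ≥ 1: 5 ≥ 1 is true
  request region = us-west: sa-east == us-west is false
  NOT MFA completed: yes → false
  request region = ap-south: sa-east == ap-south is false
  role ∈ {admin, guest, viewer}: admin is in the set → true
  resource owner approved: no → false
  account age ≤ 3036 days: 3033 ≤ 3036 is true
  device is managed: no → false
  source IP on allow-list: yes → true
  session risk score < 32: 27 < 32 is true
  department ∈ {eng, ops}: hr is not in the set → false
  on corporate VPN: no → false
  request hour (0-23) < 18: 16 < 18 is true
  clearance level < 4: 5 < 4 is false
  NOT on corporate VPN: no → true
Combine:
[1.1.1.1] true AND false = false
[1.1.1] NOT false = true
[1.1] NOT true = false
[1.2] false AND false = false
[1.3.1.2] false AND true = false
[1.3.1] true OR false = true
[1.3] NOT true = false
[1] false AND false AND false = false
[2.1] exactly-one(false, true) = true
[2.2.2] exactly-one(false, false) = false
[2.2] true AND false = false
[2.3.1] true OR false OR true = true
[2.3] NOT true = false
[2] true AND false AND false = false
[3] true → false = false
[root] false OR false OR false = false
Overall: false → denied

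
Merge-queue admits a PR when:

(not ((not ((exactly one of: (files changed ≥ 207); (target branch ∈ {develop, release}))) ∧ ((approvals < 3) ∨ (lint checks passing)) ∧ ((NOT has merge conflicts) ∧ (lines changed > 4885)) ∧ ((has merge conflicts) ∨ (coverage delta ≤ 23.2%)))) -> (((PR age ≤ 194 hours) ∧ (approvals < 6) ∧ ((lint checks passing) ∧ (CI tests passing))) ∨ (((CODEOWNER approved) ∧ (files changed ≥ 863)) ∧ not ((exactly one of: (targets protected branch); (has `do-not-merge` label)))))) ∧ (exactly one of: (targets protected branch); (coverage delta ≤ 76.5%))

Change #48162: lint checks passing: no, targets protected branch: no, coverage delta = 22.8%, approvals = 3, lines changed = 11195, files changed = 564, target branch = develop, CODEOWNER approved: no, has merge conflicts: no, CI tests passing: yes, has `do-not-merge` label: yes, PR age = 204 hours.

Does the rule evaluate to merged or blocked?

Blocked

Atomic conditions:
  files changed ≥ 207: 564 ≥ 207 is true
  target branch ∈ {develop, release}: develop is in the set → true
  approvals < 3: 3 < 3 is false
  lint checks passing: no → false
  NOT has merge conflicts: no → true
  lines changed > 4885: 11195 > 4885 is true
  has merge conflicts: no → false
  coverage delta ≤ 23.2%: 22.8 ≤ 23.2 is true
  PR age ≤ 194 hours: 204 ≤ 194 is false
  approvals < 6: 3 < 6 is true
  CI tests passing: yes → true
  CODEOWNER approved: no → false
  files changed ≥ 863: 564 ≥ 863 is false
  targets protected branch: no → false
  has `do-not-merge` label: yes → true
  coverage delta ≤ 76.5%: 22.8 ≤ 76.5 is true
Combine:
[1.1.1.1.1] exactly-one(true, true) = false
[1.1.1.1] NOT false = true
[1.1.1.2] false OR false = false
[1.1.1.3] true AND true = true
[1.1.1.4] false OR true = true
[1.1.1] true AND false AND true AND true = false
[1.1] NOT false = true
[1.2.1.3] false AND true = false
[1.2.1] false AND true AND false = false
[1.2.2.1] false AND false = false
[1.2.2.2.1] exactly-one(false, true) = true
[1.2.2.2] NOT true = false
[1.2.2] false AND false = false
[1.2] false OR false = false
[1] true → false = false
[2] exactly-one(false, true) = true
[root] false AND true = false
Overall: false → blocked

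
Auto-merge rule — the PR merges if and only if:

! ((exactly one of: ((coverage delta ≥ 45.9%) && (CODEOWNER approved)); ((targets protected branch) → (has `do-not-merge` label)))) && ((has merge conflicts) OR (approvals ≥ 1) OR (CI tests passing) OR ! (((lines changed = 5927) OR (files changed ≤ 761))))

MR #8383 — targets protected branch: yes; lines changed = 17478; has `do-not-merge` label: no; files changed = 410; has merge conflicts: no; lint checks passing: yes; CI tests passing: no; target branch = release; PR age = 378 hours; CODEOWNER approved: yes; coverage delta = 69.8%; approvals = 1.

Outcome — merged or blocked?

Atomic conditions:
  coverage delta ≥ 45.9%: 69.8 ≥ 45.9 is true
  CODEOWNER approved: yes → true
  targets protected branch: yes → true
  has `do-not-merge` label: no → false
  has merge conflicts: no → false
  approvals ≥ 1: 1 ≥ 1 is true
  CI tests passing: no → false
  lines changed = 5927: 17478 == 5927 is false
  files changed ≤ 761: 410 ≤ 761 is true
Combine:
[1.1.1] true AND true = true
[1.1.2] true → false = false
[1.1] exactly-one(true, false) = true
[1] NOT true = false
[2.4.1] false OR true = true
[2.4] NOT true = false
[2] false OR true OR false OR false = true
[root] false AND true = false
Overall: false → blocked

Blocked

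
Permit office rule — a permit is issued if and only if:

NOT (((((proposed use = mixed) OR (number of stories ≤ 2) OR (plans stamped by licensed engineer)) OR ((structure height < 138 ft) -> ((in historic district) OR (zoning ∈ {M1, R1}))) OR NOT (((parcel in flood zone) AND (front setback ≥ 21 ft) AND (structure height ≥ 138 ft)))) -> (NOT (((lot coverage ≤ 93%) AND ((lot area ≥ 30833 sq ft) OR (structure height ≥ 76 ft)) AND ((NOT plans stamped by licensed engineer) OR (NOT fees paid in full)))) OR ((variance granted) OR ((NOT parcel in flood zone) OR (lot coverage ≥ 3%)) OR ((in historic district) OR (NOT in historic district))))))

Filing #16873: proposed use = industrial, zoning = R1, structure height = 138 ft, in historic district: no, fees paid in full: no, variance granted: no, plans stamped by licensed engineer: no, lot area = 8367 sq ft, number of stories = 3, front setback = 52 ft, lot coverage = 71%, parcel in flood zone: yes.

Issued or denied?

Atomic conditions:
  proposed use = mixed: industrial == mixed is false
  number of stories ≤ 2: 3 ≤ 2 is false
  plans stamped by licensed engineer: no → false
  structure height < 138 ft: 138 < 138 is false
  in historic district: no → false
  zoning ∈ {M1, R1}: R1 is in the set → true
  parcel in flood zone: yes → true
  front setback ≥ 21 ft: 52 ≥ 21 is true
  structure height ≥ 138 ft: 138 ≥ 138 is true
  lot coverage ≤ 93%: 71 ≤ 93 is true
  lot area ≥ 30833 sq ft: 8367 ≥ 30833 is false
  structure height ≥ 76 ft: 138 ≥ 76 is true
  NOT plans stamped by licensed engineer: no → true
  NOT fees paid in full: no → true
  variance granted: no → false
  NOT parcel in flood zone: yes → false
  lot coverage ≥ 3%: 71 ≥ 3 is true
  NOT in historic district: no → true
Combine:
[1.1.1] false OR false OR false = false
[1.1.2.2] false OR true = true
[1.1.2] false → true (antecedent false ⇒ implication holds) = true
[1.1.3.1] true AND true AND true = true
[1.1.3] NOT true = false
[1.1] false OR true OR false = true
[1.2.1.1.2] false OR true = true
[1.2.1.1.3] true OR true = true
[1.2.1.1] true AND true AND true = true
[1.2.1] NOT true = false
[1.2.2.2] false OR true = true
[1.2.2.3] false OR true = true
[1.2.2] false OR true OR true = true
[1.2] false OR true = true
[1] true → true = true
[root] NOT true = false
Overall: false → denied

Denied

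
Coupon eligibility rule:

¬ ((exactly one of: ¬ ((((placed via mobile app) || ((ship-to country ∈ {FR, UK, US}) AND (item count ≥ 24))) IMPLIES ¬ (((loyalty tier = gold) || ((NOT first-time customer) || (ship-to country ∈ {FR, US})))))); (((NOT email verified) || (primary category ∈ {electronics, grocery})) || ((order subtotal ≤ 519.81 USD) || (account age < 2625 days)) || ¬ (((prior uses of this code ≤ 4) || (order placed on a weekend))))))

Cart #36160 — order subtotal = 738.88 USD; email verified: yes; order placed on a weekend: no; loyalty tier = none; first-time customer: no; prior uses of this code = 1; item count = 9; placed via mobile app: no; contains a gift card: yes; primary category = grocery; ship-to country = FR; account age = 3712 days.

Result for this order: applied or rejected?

Rejected

Atomic conditions:
  placed via mobile app: no → false
  ship-to country ∈ {FR, UK, US}: FR is in the set → true
  item count ≥ 24: 9 ≥ 24 is false
  loyalty tier = gold: none == gold is false
  NOT first-time customer: no → true
  ship-to country ∈ {FR, US}: FR is in the set → true
  NOT email verified: yes → false
  primary category ∈ {electronics, grocery}: grocery is in the set → true
  order subtotal ≤ 519.81 USD: 738.88 ≤ 519.81 is false
  account age < 2625 days: 3712 < 2625 is false
  prior uses of this code ≤ 4: 1 ≤ 4 is true
  order placed on a weekend: no → false
Combine:
[1.1.1.1.2] true AND false = false
[1.1.1.1] false OR false = false
[1.1.1.2.1.2] true OR true = true
[1.1.1.2.1] false OR true = true
[1.1.1.2] NOT true = false
[1.1.1] false → false (antecedent false ⇒ implication holds) = true
[1.1] NOT true = false
[1.2.1] false OR true = true
[1.2.2] false OR false = false
[1.2.3.1] true OR false = true
[1.2.3] NOT true = false
[1.2] true OR false OR false = true
[1] exactly-one(false, true) = true
[root] NOT true = false
Overall: false → rejected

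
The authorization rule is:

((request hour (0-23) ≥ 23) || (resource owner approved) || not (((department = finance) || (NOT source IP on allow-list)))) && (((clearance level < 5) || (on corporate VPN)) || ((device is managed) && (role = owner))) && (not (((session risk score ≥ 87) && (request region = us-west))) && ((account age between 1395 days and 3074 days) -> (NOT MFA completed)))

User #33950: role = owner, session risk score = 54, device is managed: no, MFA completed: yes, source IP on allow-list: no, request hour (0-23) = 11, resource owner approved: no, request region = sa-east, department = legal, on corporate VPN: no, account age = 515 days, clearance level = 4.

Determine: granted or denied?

Denied

Atomic conditions:
  request hour (0-23) ≥ 23: 11 ≥ 23 is false
  resource owner approved: no → false
  department = finance: legal == finance is false
  NOT source IP on allow-list: no → true
  clearance level < 5: 4 < 5 is true
  on corporate VPN: no → false
  device is managed: no → false
  role = owner: owner == owner is true
  session risk score ≥ 87: 54 ≥ 87 is false
  request region = us-west: sa-east == us-west is false
  account age between 1395 days and 3074 days: 515 in [1395, 3074] is false
  NOT MFA completed: yes → false
Combine:
[1.3.1] false OR true = true
[1.3] NOT true = false
[1] false OR false OR false = false
[2.1] true OR false = true
[2.2] false AND true = false
[2] true OR false = true
[3.1.1] false AND false = false
[3.1] NOT false = true
[3.2] false → false (antecedent false ⇒ implication holds) = true
[3] true AND true = true
[root] false AND true AND true = false
Overall: false → denied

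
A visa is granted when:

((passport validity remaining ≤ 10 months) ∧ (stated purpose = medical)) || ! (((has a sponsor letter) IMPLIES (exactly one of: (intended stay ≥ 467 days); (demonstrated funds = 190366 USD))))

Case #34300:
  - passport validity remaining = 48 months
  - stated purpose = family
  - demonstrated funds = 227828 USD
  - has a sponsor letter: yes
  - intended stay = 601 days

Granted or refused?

Atomic conditions:
  passport validity remaining ≤ 10 months: 48 ≤ 10 is false
  stated purpose = medical: family == medical is false
  has a sponsor letter: yes → true
  intended stay ≥ 467 days: 601 ≥ 467 is true
  demonstrated funds = 190366 USD: 227828 == 190366 is false
Combine:
[1] false AND false = false
[2.1.2] exactly-one(true, false) = true
[2.1] true → true = true
[2] NOT true = false
[root] false OR false = false
Overall: false → refused

Refused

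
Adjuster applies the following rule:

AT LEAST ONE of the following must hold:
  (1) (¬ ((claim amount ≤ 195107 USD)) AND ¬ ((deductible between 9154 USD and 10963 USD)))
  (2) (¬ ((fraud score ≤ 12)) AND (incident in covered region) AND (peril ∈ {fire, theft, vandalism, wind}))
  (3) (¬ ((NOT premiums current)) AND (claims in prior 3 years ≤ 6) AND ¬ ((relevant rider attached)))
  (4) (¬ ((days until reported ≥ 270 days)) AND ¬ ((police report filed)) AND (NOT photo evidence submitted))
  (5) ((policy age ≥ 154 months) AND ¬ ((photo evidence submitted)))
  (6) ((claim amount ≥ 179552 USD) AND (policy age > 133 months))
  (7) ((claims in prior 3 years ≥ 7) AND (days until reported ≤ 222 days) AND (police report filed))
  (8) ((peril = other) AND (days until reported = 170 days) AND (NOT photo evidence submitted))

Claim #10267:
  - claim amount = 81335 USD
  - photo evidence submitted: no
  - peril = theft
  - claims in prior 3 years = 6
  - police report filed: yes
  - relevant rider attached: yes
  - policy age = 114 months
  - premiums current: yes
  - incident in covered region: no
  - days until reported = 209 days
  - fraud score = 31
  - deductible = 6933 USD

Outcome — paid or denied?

Denied

Atomic conditions:
  claim amount ≤ 195107 USD: 81335 ≤ 195107 is true
  deductible between 9154 USD and 10963 USD: 6933 in [9154, 10963] is false
  fraud score ≤ 12: 31 ≤ 12 is false
  incident in covered region: no → false
  peril ∈ {fire, theft, vandalism, wind}: theft is in the set → true
  NOT premiums current: yes → false
  claims in prior 3 years ≤ 6: 6 ≤ 6 is true
  relevant rider attached: yes → true
  days until reported ≥ 270 days: 209 ≥ 270 is false
  police report filed: yes → true
  NOT photo evidence submitted: no → true
  policy age ≥ 154 months: 114 ≥ 154 is false
  photo evidence submitted: no → false
  claim amount ≥ 179552 USD: 81335 ≥ 179552 is false
  policy age > 133 months: 114 > 133 is false
  claims in prior 3 years ≥ 7: 6 ≥ 7 is false
  days until reported ≤ 222 days: 209 ≤ 222 is true
  peril = other: theft == other is false
  days until reported = 170 days: 209 == 170 is false
Combine:
[1.1] NOT true = false
[1.2] NOT false = true
[1] false AND true = false
[2.1] NOT false = true
[2] true AND false AND true = false
[3.1] NOT false = true
[3.3] NOT true = false
[3] true AND true AND false = false
[4.1] NOT false = true
[4.2] NOT true = false
[4] true AND false AND true = false
[5.2] NOT false = true
[5] false AND true = false
[6] false AND false = false
[7] false AND true AND true = false
[8] false AND false AND true = false
[root] false OR false OR false OR false OR false OR false OR false OR false = false
Overall: false → denied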